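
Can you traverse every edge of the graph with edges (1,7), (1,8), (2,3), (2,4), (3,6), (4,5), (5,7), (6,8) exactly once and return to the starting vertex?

Step 1: Find the degree of each vertex:
  deg(1) = 2
  deg(2) = 2
  deg(3) = 2
  deg(4) = 2
  deg(5) = 2
  deg(6) = 2
  deg(7) = 2
  deg(8) = 2

Step 2: Count vertices with odd degree:
  All vertices have even degree (0 odd-degree vertices)

Step 3: Apply Euler's theorem:
  - Eulerian circuit exists iff graph is connected and all vertices have even degree
  - Eulerian path exists iff graph is connected and has 0 or 2 odd-degree vertices

Graph is connected with 0 odd-degree vertices.
Both Eulerian circuit and Eulerian path exist.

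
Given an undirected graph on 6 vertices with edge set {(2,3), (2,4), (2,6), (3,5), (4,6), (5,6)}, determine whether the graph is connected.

Step 1: Build adjacency list from edges:
  1: (none)
  2: 3, 4, 6
  3: 2, 5
  4: 2, 6
  5: 3, 6
  6: 2, 4, 5

Step 2: Run BFS/DFS from vertex 1:
  Visited: {1}
  Reached 1 of 6 vertices

Step 3: Only 1 of 6 vertices reached. Graph is disconnected.
Connected components: {1}, {2, 3, 4, 5, 6}
Answer: No, the graph is not connected (2 components).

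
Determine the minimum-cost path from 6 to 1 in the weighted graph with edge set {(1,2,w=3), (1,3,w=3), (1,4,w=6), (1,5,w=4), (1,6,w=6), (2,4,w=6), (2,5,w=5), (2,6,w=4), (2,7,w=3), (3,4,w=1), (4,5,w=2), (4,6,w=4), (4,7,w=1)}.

Step 1: Build adjacency list with weights:
  1: 2(w=3), 3(w=3), 4(w=6), 5(w=4), 6(w=6)
  2: 1(w=3), 4(w=6), 5(w=5), 6(w=4), 7(w=3)
  3: 1(w=3), 4(w=1)
  4: 1(w=6), 2(w=6), 3(w=1), 5(w=2), 6(w=4), 7(w=1)
  5: 1(w=4), 2(w=5), 4(w=2)
  6: 1(w=6), 2(w=4), 4(w=4)
  7: 2(w=3), 4(w=1)

Step 2: Apply Dijkstra's algorithm from vertex 6:
  Visit vertex 6 (distance=0)
    Update dist[1] = 6
    Update dist[2] = 4
    Update dist[4] = 4
  Visit vertex 2 (distance=4)
    Update dist[5] = 9
    Update dist[7] = 7
  Visit vertex 4 (distance=4)
    Update dist[3] = 5
    Update dist[5] = 6
    Update dist[7] = 5
  Visit vertex 3 (distance=5)
  Visit vertex 7 (distance=5)
  Visit vertex 1 (distance=6)

Step 3: Shortest path: 6 -> 1
Total weight: 6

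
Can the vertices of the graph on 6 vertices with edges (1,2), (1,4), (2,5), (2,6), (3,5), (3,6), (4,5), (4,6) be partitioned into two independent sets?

Step 1: Attempt 2-coloring using BFS:
  Start at vertex 1, assign color 0
  Color vertex 2 with color 1 (neighbor of 1)
  Color vertex 4 with color 1 (neighbor of 1)
  Color vertex 5 with color 0 (neighbor of 2)
  Color vertex 6 with color 0 (neighbor of 2)
  Color vertex 3 with color 1 (neighbor of 5)

Step 2: 2-coloring succeeded. No conflicts found.
  Set A (color 0): {1, 5, 6}
  Set B (color 1): {2, 3, 4}

The graph is bipartite with partition {1, 5, 6}, {2, 3, 4}.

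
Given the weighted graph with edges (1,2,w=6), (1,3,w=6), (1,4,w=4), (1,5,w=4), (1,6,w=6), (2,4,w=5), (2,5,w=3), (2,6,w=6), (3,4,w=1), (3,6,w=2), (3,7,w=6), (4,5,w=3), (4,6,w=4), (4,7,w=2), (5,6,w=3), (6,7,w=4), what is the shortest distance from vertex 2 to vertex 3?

Step 1: Build adjacency list with weights:
  1: 2(w=6), 3(w=6), 4(w=4), 5(w=4), 6(w=6)
  2: 1(w=6), 4(w=5), 5(w=3), 6(w=6)
  3: 1(w=6), 4(w=1), 6(w=2), 7(w=6)
  4: 1(w=4), 2(w=5), 3(w=1), 5(w=3), 6(w=4), 7(w=2)
  5: 1(w=4), 2(w=3), 4(w=3), 6(w=3)
  6: 1(w=6), 2(w=6), 3(w=2), 4(w=4), 5(w=3), 7(w=4)
  7: 3(w=6), 4(w=2), 6(w=4)

Step 2: Apply Dijkstra's algorithm from vertex 2:
  Visit vertex 2 (distance=0)
    Update dist[1] = 6
    Update dist[4] = 5
    Update dist[5] = 3
    Update dist[6] = 6
  Visit vertex 5 (distance=3)
  Visit vertex 4 (distance=5)
    Update dist[3] = 6
    Update dist[7] = 7
  Visit vertex 1 (distance=6)
  Visit vertex 3 (distance=6)

Step 3: Shortest path: 2 -> 4 -> 3
Total weight: 5 + 1 = 6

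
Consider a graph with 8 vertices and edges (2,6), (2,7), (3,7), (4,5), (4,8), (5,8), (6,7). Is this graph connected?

Step 1: Build adjacency list from edges:
  1: (none)
  2: 6, 7
  3: 7
  4: 5, 8
  5: 4, 8
  6: 2, 7
  7: 2, 3, 6
  8: 4, 5

Step 2: Run BFS/DFS from vertex 1:
  Visited: {1}
  Reached 1 of 8 vertices

Step 3: Only 1 of 8 vertices reached. Graph is disconnected.
Connected components: {1}, {2, 3, 6, 7}, {4, 5, 8}
Answer: No, the graph is not connected (3 components).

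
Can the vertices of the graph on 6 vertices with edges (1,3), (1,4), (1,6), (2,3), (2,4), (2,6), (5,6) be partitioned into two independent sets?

Step 1: Attempt 2-coloring using BFS:
  Start at vertex 1, assign color 0
  Color vertex 3 with color 1 (neighbor of 1)
  Color vertex 4 with color 1 (neighbor of 1)
  Color vertex 6 with color 1 (neighbor of 1)
  Color vertex 2 with color 0 (neighbor of 3)
  Color vertex 5 with color 0 (neighbor of 6)

Step 2: 2-coloring succeeded. No conflicts found.
  Set A (color 0): {1, 2, 5}
  Set B (color 1): {3, 4, 6}

The graph is bipartite with partition {1, 2, 5}, {3, 4, 6}.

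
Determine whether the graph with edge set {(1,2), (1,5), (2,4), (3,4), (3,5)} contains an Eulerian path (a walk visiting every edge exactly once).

Step 1: Find the degree of each vertex:
  deg(1) = 2
  deg(2) = 2
  deg(3) = 2
  deg(4) = 2
  deg(5) = 2

Step 2: Count vertices with odd degree:
  All vertices have even degree (0 odd-degree vertices)

Step 3: Apply Euler's theorem:
  - Eulerian circuit exists iff graph is connected and all vertices have even degree
  - Eulerian path exists iff graph is connected and has 0 or 2 odd-degree vertices

Graph is connected with 0 odd-degree vertices.
Both Eulerian circuit and Eulerian path exist.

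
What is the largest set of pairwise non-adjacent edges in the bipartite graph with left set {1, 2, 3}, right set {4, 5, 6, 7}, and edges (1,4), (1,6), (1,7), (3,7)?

Step 1: List the neighbors of each left vertex:
  1: 4, 6, 7
  2: (none)
  3: 7

Step 2: Greedily match left vertices, then look for augmenting paths:
  Match 1 -- 4
  Match 3 -- 7
  No augmenting path remains.

Step 3: Verify this is maximum:
  Matching has size 2. The vertex set {1, 3} covers every edge and has size 2; any matching has at most one edge per cover vertex, so 2 is maximum (König's theorem).

Maximum matching: {(1,4), (3,7)}
Size: 2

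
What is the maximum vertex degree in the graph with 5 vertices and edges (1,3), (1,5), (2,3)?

Step 1: Count edges incident to each vertex:
  deg(1) = 2 (neighbors: 3, 5)
  deg(2) = 1 (neighbors: 3)
  deg(3) = 2 (neighbors: 1, 2)
  deg(4) = 0 (neighbors: none)
  deg(5) = 1 (neighbors: 1)

Step 2: Find maximum:
  max(2, 1, 2, 0, 1) = 2 (vertex 1)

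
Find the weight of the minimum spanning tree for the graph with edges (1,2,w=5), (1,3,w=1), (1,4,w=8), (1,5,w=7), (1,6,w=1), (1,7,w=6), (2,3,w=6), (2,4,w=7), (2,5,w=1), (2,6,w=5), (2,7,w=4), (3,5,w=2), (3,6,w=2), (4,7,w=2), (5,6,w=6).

Apply Kruskal's algorithm (sort edges by weight, add if no cycle):

Sorted edges by weight:
  (1,3) w=1
  (1,6) w=1
  (2,5) w=1
  (3,5) w=2
  (3,6) w=2
  (4,7) w=2
  (2,7) w=4
  (1,2) w=5
  (2,6) w=5
  (1,7) w=6
  (2,3) w=6
  (5,6) w=6
  (1,5) w=7
  (2,4) w=7
  (1,4) w=8

Add edge (1,3) w=1 -- no cycle. Running total: 1
Add edge (1,6) w=1 -- no cycle. Running total: 2
Add edge (2,5) w=1 -- no cycle. Running total: 3
Add edge (3,5) w=2 -- no cycle. Running total: 5
Skip edge (3,6) w=2 -- would create cycle
Add edge (4,7) w=2 -- no cycle. Running total: 7
Add edge (2,7) w=4 -- no cycle. Running total: 11

MST edges: (1,3,w=1), (1,6,w=1), (2,5,w=1), (3,5,w=2), (4,7,w=2), (2,7,w=4)
Total MST weight: 1 + 1 + 1 + 2 + 2 + 4 = 11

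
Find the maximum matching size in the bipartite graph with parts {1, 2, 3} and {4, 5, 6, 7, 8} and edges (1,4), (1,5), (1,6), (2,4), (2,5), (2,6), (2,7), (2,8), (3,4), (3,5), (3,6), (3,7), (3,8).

Step 1: List the neighbors of each left vertex:
  1: 4, 5, 6
  2: 4, 5, 6, 7, 8
  3: 4, 5, 6, 7, 8

Step 2: Greedily match left vertices, then look for augmenting paths:
  Match 1 -- 4
  Match 2 -- 5
  Match 3 -- 6
  No augmenting path remains.

Step 3: Verify this is maximum:
  Matching size 3 = min(|L|, |R|) = min(3, 5), which is an upper bound, so this matching is maximum.

Maximum matching: {(1,4), (2,5), (3,6)}
Size: 3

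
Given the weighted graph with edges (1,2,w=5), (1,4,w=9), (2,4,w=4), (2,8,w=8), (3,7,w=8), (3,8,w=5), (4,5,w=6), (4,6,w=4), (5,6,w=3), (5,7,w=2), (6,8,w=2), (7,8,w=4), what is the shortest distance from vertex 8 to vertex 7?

Step 1: Build adjacency list with weights:
  1: 2(w=5), 4(w=9)
  2: 1(w=5), 4(w=4), 8(w=8)
  3: 7(w=8), 8(w=5)
  4: 1(w=9), 2(w=4), 5(w=6), 6(w=4)
  5: 4(w=6), 6(w=3), 7(w=2)
  6: 4(w=4), 5(w=3), 8(w=2)
  7: 3(w=8), 5(w=2), 8(w=4)
  8: 2(w=8), 3(w=5), 6(w=2), 7(w=4)

Step 2: Apply Dijkstra's algorithm from vertex 8:
  Visit vertex 8 (distance=0)
    Update dist[2] = 8
    Update dist[3] = 5
    Update dist[6] = 2
    Update dist[7] = 4
  Visit vertex 6 (distance=2)
    Update dist[4] = 6
    Update dist[5] = 5
  Visit vertex 7 (distance=4)

Step 3: Shortest path: 8 -> 7
Total weight: 4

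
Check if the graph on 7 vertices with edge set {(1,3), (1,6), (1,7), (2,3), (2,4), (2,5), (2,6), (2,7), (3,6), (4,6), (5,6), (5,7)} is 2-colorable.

Step 1: Attempt 2-coloring using BFS:
  Start at vertex 1, assign color 0
  Color vertex 3 with color 1 (neighbor of 1)
  Color vertex 6 with color 1 (neighbor of 1)
  Color vertex 7 with color 1 (neighbor of 1)
  Color vertex 2 with color 0 (neighbor of 3)

Step 2: Conflict found! Vertices 3 and 6 are adjacent but have the same color.
This means the graph contains an odd cycle.

The graph is NOT bipartite.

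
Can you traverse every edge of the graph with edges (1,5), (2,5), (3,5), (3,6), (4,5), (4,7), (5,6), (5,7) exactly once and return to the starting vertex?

Step 1: Find the degree of each vertex:
  deg(1) = 1
  deg(2) = 1
  deg(3) = 2
  deg(4) = 2
  deg(5) = 6
  deg(6) = 2
  deg(7) = 2

Step 2: Count vertices with odd degree:
  Odd-degree vertices: 1, 2 (2 total)

Step 3: Apply Euler's theorem:
  - Eulerian circuit exists iff graph is connected and all vertices have even degree
  - Eulerian path exists iff graph is connected and has 0 or 2 odd-degree vertices

Graph is connected with exactly 2 odd-degree vertices (1, 2).
Eulerian path exists (starting and ending at the odd-degree vertices), but no Eulerian circuit.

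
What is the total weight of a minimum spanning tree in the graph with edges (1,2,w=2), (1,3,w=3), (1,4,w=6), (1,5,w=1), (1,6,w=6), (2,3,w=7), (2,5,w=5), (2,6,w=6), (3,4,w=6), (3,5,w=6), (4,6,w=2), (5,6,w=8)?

Apply Kruskal's algorithm (sort edges by weight, add if no cycle):

Sorted edges by weight:
  (1,5) w=1
  (1,2) w=2
  (4,6) w=2
  (1,3) w=3
  (2,5) w=5
  (1,4) w=6
  (1,6) w=6
  (2,6) w=6
  (3,4) w=6
  (3,5) w=6
  (2,3) w=7
  (5,6) w=8

Add edge (1,5) w=1 -- no cycle. Running total: 1
Add edge (1,2) w=2 -- no cycle. Running total: 3
Add edge (4,6) w=2 -- no cycle. Running total: 5
Add edge (1,3) w=3 -- no cycle. Running total: 8
Skip edge (2,5) w=5 -- would create cycle
Add edge (1,4) w=6 -- no cycle. Running total: 14

MST edges: (1,5,w=1), (1,2,w=2), (4,6,w=2), (1,3,w=3), (1,4,w=6)
Total MST weight: 1 + 2 + 2 + 3 + 6 = 14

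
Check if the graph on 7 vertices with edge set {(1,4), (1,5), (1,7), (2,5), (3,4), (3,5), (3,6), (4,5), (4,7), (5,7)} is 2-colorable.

Step 1: Attempt 2-coloring using BFS:
  Start at vertex 1, assign color 0
  Color vertex 4 with color 1 (neighbor of 1)
  Color vertex 5 with color 1 (neighbor of 1)
  Color vertex 7 with color 1 (neighbor of 1)
  Color vertex 3 with color 0 (neighbor of 4)

Step 2: Conflict found! Vertices 4 and 5 are adjacent but have the same color.
This means the graph contains an odd cycle.

The graph is NOT bipartite.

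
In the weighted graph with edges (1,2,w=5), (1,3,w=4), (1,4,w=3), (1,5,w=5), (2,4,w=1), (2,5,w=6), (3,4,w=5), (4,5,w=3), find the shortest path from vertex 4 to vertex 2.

Step 1: Build adjacency list with weights:
  1: 2(w=5), 3(w=4), 4(w=3), 5(w=5)
  2: 1(w=5), 4(w=1), 5(w=6)
  3: 1(w=4), 4(w=5)
  4: 1(w=3), 2(w=1), 3(w=5), 5(w=3)
  5: 1(w=5), 2(w=6), 4(w=3)

Step 2: Apply Dijkstra's algorithm from vertex 4:
  Visit vertex 4 (distance=0)
    Update dist[1] = 3
    Update dist[2] = 1
    Update dist[3] = 5
    Update dist[5] = 3
  Visit vertex 2 (distance=1)

Step 3: Shortest path: 4 -> 2
Total weight: 1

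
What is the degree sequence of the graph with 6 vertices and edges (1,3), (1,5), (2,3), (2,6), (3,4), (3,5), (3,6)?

Step 1: Count edges incident to each vertex:
  deg(1) = 2 (neighbors: 3, 5)
  deg(2) = 2 (neighbors: 3, 6)
  deg(3) = 5 (neighbors: 1, 2, 4, 5, 6)
  deg(4) = 1 (neighbors: 3)
  deg(5) = 2 (neighbors: 1, 3)
  deg(6) = 2 (neighbors: 2, 3)

Step 2: Sort degrees in non-increasing order:
  Degrees: [2, 2, 5, 1, 2, 2] -> sorted: [5, 2, 2, 2, 2, 1]

Degree sequence: [5, 2, 2, 2, 2, 1]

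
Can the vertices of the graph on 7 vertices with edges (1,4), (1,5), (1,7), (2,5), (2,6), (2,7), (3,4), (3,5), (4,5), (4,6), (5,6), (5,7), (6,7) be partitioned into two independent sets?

Step 1: Attempt 2-coloring using BFS:
  Start at vertex 1, assign color 0
  Color vertex 4 with color 1 (neighbor of 1)
  Color vertex 5 with color 1 (neighbor of 1)
  Color vertex 7 with color 1 (neighbor of 1)
  Color vertex 3 with color 0 (neighbor of 4)

Step 2: Conflict found! Vertices 4 and 5 are adjacent but have the same color.
This means the graph contains an odd cycle.

The graph is NOT bipartite.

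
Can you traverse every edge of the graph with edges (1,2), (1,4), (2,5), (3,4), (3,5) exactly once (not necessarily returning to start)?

Step 1: Find the degree of each vertex:
  deg(1) = 2
  deg(2) = 2
  deg(3) = 2
  deg(4) = 2
  deg(5) = 2

Step 2: Count vertices with odd degree:
  All vertices have even degree (0 odd-degree vertices)

Step 3: Apply Euler's theorem:
  - Eulerian circuit exists iff graph is connected and all vertices have even degree
  - Eulerian path exists iff graph is connected and has 0 or 2 odd-degree vertices

Graph is connected with 0 odd-degree vertices.
Both Eulerian circuit and Eulerian path exist.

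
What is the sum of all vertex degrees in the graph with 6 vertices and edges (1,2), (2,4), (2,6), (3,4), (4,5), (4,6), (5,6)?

Step 1: Count edges incident to each vertex:
  deg(1) = 1 (neighbors: 2)
  deg(2) = 3 (neighbors: 1, 4, 6)
  deg(3) = 1 (neighbors: 4)
  deg(4) = 4 (neighbors: 2, 3, 5, 6)
  deg(5) = 2 (neighbors: 4, 6)
  deg(6) = 3 (neighbors: 2, 4, 5)

Step 2: Sum all degrees:
  1 + 3 + 1 + 4 + 2 + 3 = 14

Verification: sum of degrees = 2 * |E| = 2 * 7 = 14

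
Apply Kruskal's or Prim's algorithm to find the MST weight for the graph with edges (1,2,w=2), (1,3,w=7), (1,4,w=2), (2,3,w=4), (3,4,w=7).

Apply Kruskal's algorithm (sort edges by weight, add if no cycle):

Sorted edges by weight:
  (1,2) w=2
  (1,4) w=2
  (2,3) w=4
  (1,3) w=7
  (3,4) w=7

Add edge (1,2) w=2 -- no cycle. Running total: 2
Add edge (1,4) w=2 -- no cycle. Running total: 4
Add edge (2,3) w=4 -- no cycle. Running total: 8

MST edges: (1,2,w=2), (1,4,w=2), (2,3,w=4)
Total MST weight: 2 + 2 + 4 = 8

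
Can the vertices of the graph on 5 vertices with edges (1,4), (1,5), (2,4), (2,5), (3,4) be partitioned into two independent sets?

Step 1: Attempt 2-coloring using BFS:
  Start at vertex 1, assign color 0
  Color vertex 4 with color 1 (neighbor of 1)
  Color vertex 5 with color 1 (neighbor of 1)
  Color vertex 2 with color 0 (neighbor of 4)
  Color vertex 3 with color 0 (neighbor of 4)

Step 2: 2-coloring succeeded. No conflicts found.
  Set A (color 0): {1, 2, 3}
  Set B (color 1): {4, 5}

The graph is bipartite with partition {1, 2, 3}, {4, 5}.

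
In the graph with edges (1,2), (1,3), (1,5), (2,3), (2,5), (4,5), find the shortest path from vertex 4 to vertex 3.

Step 1: Build adjacency list:
  1: 2, 3, 5
  2: 1, 3, 5
  3: 1, 2
  4: 5
  5: 1, 2, 4

Step 2: BFS from vertex 4 to find shortest path to 3:
  vertex 5 reached at distance 1
  vertex 1 reached at distance 2
  vertex 2 reached at distance 2
  vertex 3 reached at distance 3

Step 3: Shortest path: 4 -> 5 -> 1 -> 3
Path length: 3 edges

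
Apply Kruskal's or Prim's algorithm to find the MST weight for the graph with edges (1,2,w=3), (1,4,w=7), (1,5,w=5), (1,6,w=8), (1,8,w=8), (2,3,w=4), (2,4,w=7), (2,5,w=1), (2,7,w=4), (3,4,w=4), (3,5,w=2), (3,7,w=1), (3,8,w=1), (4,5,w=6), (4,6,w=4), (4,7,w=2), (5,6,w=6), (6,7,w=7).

Apply Kruskal's algorithm (sort edges by weight, add if no cycle):

Sorted edges by weight:
  (2,5) w=1
  (3,7) w=1
  (3,8) w=1
  (3,5) w=2
  (4,7) w=2
  (1,2) w=3
  (2,3) w=4
  (2,7) w=4
  (3,4) w=4
  (4,6) w=4
  (1,5) w=5
  (4,5) w=6
  (5,6) w=6
  (1,4) w=7
  (2,4) w=7
  (6,7) w=7
  (1,6) w=8
  (1,8) w=8

Add edge (2,5) w=1 -- no cycle. Running total: 1
Add edge (3,7) w=1 -- no cycle. Running total: 2
Add edge (3,8) w=1 -- no cycle. Running total: 3
Add edge (3,5) w=2 -- no cycle. Running total: 5
Add edge (4,7) w=2 -- no cycle. Running total: 7
Add edge (1,2) w=3 -- no cycle. Running total: 10
Skip edge (2,3) w=4 -- would create cycle
Skip edge (2,7) w=4 -- would create cycle
Skip edge (3,4) w=4 -- would create cycle
Add edge (4,6) w=4 -- no cycle. Running total: 14

MST edges: (2,5,w=1), (3,7,w=1), (3,8,w=1), (3,5,w=2), (4,7,w=2), (1,2,w=3), (4,6,w=4)
Total MST weight: 1 + 1 + 1 + 2 + 2 + 3 + 4 = 14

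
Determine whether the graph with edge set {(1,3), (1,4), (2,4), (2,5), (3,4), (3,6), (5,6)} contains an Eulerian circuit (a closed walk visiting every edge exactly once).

Step 1: Find the degree of each vertex:
  deg(1) = 2
  deg(2) = 2
  deg(3) = 3
  deg(4) = 3
  deg(5) = 2
  deg(6) = 2

Step 2: Count vertices with odd degree:
  Odd-degree vertices: 3, 4 (2 total)

Step 3: Apply Euler's theorem:
  - Eulerian circuit exists iff graph is connected and all vertices have even degree
  - Eulerian path exists iff graph is connected and has 0 or 2 odd-degree vertices

Graph is connected with exactly 2 odd-degree vertices (3, 4).
Eulerian path exists (starting and ending at the odd-degree vertices), but no Eulerian circuit.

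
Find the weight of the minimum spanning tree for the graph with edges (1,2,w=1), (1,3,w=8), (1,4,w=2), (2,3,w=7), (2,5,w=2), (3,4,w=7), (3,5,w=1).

Apply Kruskal's algorithm (sort edges by weight, add if no cycle):

Sorted edges by weight:
  (1,2) w=1
  (3,5) w=1
  (1,4) w=2
  (2,5) w=2
  (2,3) w=7
  (3,4) w=7
  (1,3) w=8

Add edge (1,2) w=1 -- no cycle. Running total: 1
Add edge (3,5) w=1 -- no cycle. Running total: 2
Add edge (1,4) w=2 -- no cycle. Running total: 4
Add edge (2,5) w=2 -- no cycle. Running total: 6

MST edges: (1,2,w=1), (3,5,w=1), (1,4,w=2), (2,5,w=2)
Total MST weight: 1 + 1 + 2 + 2 = 6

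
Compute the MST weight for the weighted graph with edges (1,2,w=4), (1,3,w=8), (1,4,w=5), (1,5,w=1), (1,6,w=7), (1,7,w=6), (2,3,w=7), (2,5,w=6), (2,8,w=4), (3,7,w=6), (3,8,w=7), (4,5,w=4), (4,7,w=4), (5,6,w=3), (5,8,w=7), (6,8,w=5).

Apply Kruskal's algorithm (sort edges by weight, add if no cycle):

Sorted edges by weight:
  (1,5) w=1
  (5,6) w=3
  (1,2) w=4
  (2,8) w=4
  (4,7) w=4
  (4,5) w=4
  (1,4) w=5
  (6,8) w=5
  (1,7) w=6
  (2,5) w=6
  (3,7) w=6
  (1,6) w=7
  (2,3) w=7
  (3,8) w=7
  (5,8) w=7
  (1,3) w=8

Add edge (1,5) w=1 -- no cycle. Running total: 1
Add edge (5,6) w=3 -- no cycle. Running total: 4
Add edge (1,2) w=4 -- no cycle. Running total: 8
Add edge (2,8) w=4 -- no cycle. Running total: 12
Add edge (4,7) w=4 -- no cycle. Running total: 16
Add edge (4,5) w=4 -- no cycle. Running total: 20
Skip edge (1,4) w=5 -- would create cycle
Skip edge (6,8) w=5 -- would create cycle
Skip edge (1,7) w=6 -- would create cycle
Skip edge (2,5) w=6 -- would create cycle
Add edge (3,7) w=6 -- no cycle. Running total: 26

MST edges: (1,5,w=1), (5,6,w=3), (1,2,w=4), (2,8,w=4), (4,7,w=4), (4,5,w=4), (3,7,w=6)
Total MST weight: 1 + 3 + 4 + 4 + 4 + 4 + 6 = 26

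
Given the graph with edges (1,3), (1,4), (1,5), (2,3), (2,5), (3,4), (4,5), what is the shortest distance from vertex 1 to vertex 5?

Step 1: Build adjacency list:
  1: 3, 4, 5
  2: 3, 5
  3: 1, 2, 4
  4: 1, 3, 5
  5: 1, 2, 4

Step 2: BFS from vertex 1 to find shortest path to 5:
  vertex 3 reached at distance 1
  vertex 4 reached at distance 1
  vertex 5 reached at distance 1

Step 3: Shortest path: 1 -> 5
Path length: 1 edge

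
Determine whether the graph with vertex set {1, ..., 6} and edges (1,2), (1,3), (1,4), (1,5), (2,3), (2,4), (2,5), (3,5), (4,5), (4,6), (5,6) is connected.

Step 1: Build adjacency list from edges:
  1: 2, 3, 4, 5
  2: 1, 3, 4, 5
  3: 1, 2, 5
  4: 1, 2, 5, 6
  5: 1, 2, 3, 4, 6
  6: 4, 5

Step 2: Run BFS/DFS from vertex 1:
  Visited: {1, 2, 3, 4, 5, 6}
  Reached 6 of 6 vertices

Step 3: All 6 vertices reached from vertex 1, so the graph is connected.
Answer: Yes, the graph is connected.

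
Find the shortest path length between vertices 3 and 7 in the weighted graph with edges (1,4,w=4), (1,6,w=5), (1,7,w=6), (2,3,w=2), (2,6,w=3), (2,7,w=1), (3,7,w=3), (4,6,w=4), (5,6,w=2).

Step 1: Build adjacency list with weights:
  1: 4(w=4), 6(w=5), 7(w=6)
  2: 3(w=2), 6(w=3), 7(w=1)
  3: 2(w=2), 7(w=3)
  4: 1(w=4), 6(w=4)
  5: 6(w=2)
  6: 1(w=5), 2(w=3), 4(w=4), 5(w=2)
  7: 1(w=6), 2(w=1), 3(w=3)

Step 2: Apply Dijkstra's algorithm from vertex 3:
  Visit vertex 3 (distance=0)
    Update dist[2] = 2
    Update dist[7] = 3
  Visit vertex 2 (distance=2)
    Update dist[6] = 5
  Visit vertex 7 (distance=3)
    Update dist[1] = 9

Step 3: Shortest path: 3 -> 7
Total weight: 3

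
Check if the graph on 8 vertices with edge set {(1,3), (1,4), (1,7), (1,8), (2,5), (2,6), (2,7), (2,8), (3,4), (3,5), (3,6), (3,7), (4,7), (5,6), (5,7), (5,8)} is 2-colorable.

Step 1: Attempt 2-coloring using BFS:
  Start at vertex 1, assign color 0
  Color vertex 3 with color 1 (neighbor of 1)
  Color vertex 4 with color 1 (neighbor of 1)
  Color vertex 7 with color 1 (neighbor of 1)
  Color vertex 8 with color 1 (neighbor of 1)

Step 2: Conflict found! Vertices 3 and 4 are adjacent but have the same color.
This means the graph contains an odd cycle.

The graph is NOT bipartite.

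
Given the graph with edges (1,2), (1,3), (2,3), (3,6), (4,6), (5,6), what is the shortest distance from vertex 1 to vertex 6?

Step 1: Build adjacency list:
  1: 2, 3
  2: 1, 3
  3: 1, 2, 6
  4: 6
  5: 6
  6: 3, 4, 5

Step 2: BFS from vertex 1 to find shortest path to 6:
  vertex 2 reached at distance 1
  vertex 3 reached at distance 1
  vertex 6 reached at distance 2

Step 3: Shortest path: 1 -> 3 -> 6
Path length: 2 edges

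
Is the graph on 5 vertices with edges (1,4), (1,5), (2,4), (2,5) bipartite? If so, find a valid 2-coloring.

Step 1: Attempt 2-coloring using BFS:
  Start at vertex 1, assign color 0
  Color vertex 4 with color 1 (neighbor of 1)
  Color vertex 5 with color 1 (neighbor of 1)
  Color vertex 2 with color 0 (neighbor of 4)
  Start new component at vertex 3, assign color 0

Step 2: 2-coloring succeeded. No conflicts found.
  Set A (color 0): {1, 2, 3}
  Set B (color 1): {4, 5}

The graph is bipartite with partition {1, 2, 3}, {4, 5}.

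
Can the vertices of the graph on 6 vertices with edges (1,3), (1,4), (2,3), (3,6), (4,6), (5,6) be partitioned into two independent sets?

Step 1: Attempt 2-coloring using BFS:
  Start at vertex 1, assign color 0
  Color vertex 3 with color 1 (neighbor of 1)
  Color vertex 4 with color 1 (neighbor of 1)
  Color vertex 2 with color 0 (neighbor of 3)
  Color vertex 6 with color 0 (neighbor of 3)
  Color vertex 5 with color 1 (neighbor of 6)

Step 2: 2-coloring succeeded. No conflicts found.
  Set A (color 0): {1, 2, 6}
  Set B (color 1): {3, 4, 5}

The graph is bipartite with partition {1, 2, 6}, {3, 4, 5}.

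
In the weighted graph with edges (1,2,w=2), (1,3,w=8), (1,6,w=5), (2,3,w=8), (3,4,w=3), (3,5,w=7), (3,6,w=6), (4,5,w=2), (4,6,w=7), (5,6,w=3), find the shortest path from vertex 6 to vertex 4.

Step 1: Build adjacency list with weights:
  1: 2(w=2), 3(w=8), 6(w=5)
  2: 1(w=2), 3(w=8)
  3: 1(w=8), 2(w=8), 4(w=3), 5(w=7), 6(w=6)
  4: 3(w=3), 5(w=2), 6(w=7)
  5: 3(w=7), 4(w=2), 6(w=3)
  6: 1(w=5), 3(w=6), 4(w=7), 5(w=3)

Step 2: Apply Dijkstra's algorithm from vertex 6:
  Visit vertex 6 (distance=0)
    Update dist[1] = 5
    Update dist[3] = 6
    Update dist[4] = 7
    Update dist[5] = 3
  Visit vertex 5 (distance=3)
    Update dist[4] = 5
  Visit vertex 1 (distance=5)
    Update dist[2] = 7
  Visit vertex 4 (distance=5)

Step 3: Shortest path: 6 -> 5 -> 4
Total weight: 3 + 2 = 5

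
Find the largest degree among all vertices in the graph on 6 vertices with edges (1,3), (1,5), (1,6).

Step 1: Count edges incident to each vertex:
  deg(1) = 3 (neighbors: 3, 5, 6)
  deg(2) = 0 (neighbors: none)
  deg(3) = 1 (neighbors: 1)
  deg(4) = 0 (neighbors: none)
  deg(5) = 1 (neighbors: 1)
  deg(6) = 1 (neighbors: 1)

Step 2: Find maximum:
  max(3, 0, 1, 0, 1, 1) = 3 (vertex 1)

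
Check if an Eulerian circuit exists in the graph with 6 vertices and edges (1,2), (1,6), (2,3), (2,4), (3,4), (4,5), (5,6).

Step 1: Find the degree of each vertex:
  deg(1) = 2
  deg(2) = 3
  deg(3) = 2
  deg(4) = 3
  deg(5) = 2
  deg(6) = 2

Step 2: Count vertices with odd degree:
  Odd-degree vertices: 2, 4 (2 total)

Step 3: Apply Euler's theorem:
  - Eulerian circuit exists iff graph is connected and all vertices have even degree
  - Eulerian path exists iff graph is connected and has 0 or 2 odd-degree vertices

Graph is connected with exactly 2 odd-degree vertices (2, 4).
Eulerian path exists (starting and ending at the odd-degree vertices), but no Eulerian circuit.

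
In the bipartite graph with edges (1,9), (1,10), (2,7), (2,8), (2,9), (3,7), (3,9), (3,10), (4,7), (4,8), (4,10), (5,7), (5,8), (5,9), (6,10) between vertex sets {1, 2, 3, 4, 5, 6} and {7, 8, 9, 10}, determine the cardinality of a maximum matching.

Step 1: List the neighbors of each left vertex:
  1: 9, 10
  2: 7, 8, 9
  3: 7, 9, 10
  4: 7, 8, 10
  5: 7, 8, 9
  6: 10

Step 2: Greedily match left vertices, then look for augmenting paths:
  Match 1 -- 9
  Match 2 -- 7
  Match 3 -- 10
  Match 4 -- 8
  No augmenting path remains.

Step 3: Verify this is maximum:
  Matching size 4 = min(|L|, |R|) = min(6, 4), which is an upper bound, so this matching is maximum.

Maximum matching: {(1,9), (2,7), (3,10), (4,8)}
Size: 4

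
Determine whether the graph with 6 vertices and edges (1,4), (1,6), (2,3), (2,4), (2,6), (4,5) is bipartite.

Step 1: Attempt 2-coloring using BFS:
  Start at vertex 1, assign color 0
  Color vertex 4 with color 1 (neighbor of 1)
  Color vertex 6 with color 1 (neighbor of 1)
  Color vertex 2 with color 0 (neighbor of 4)
  Color vertex 5 with color 0 (neighbor of 4)
  Color vertex 3 with color 1 (neighbor of 2)

Step 2: 2-coloring succeeded. No conflicts found.
  Set A (color 0): {1, 2, 5}
  Set B (color 1): {3, 4, 6}

The graph is bipartite with partition {1, 2, 5}, {3, 4, 6}.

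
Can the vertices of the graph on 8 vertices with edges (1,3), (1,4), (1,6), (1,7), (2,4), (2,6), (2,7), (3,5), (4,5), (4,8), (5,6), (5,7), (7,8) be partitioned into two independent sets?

Step 1: Attempt 2-coloring using BFS:
  Start at vertex 1, assign color 0
  Color vertex 3 with color 1 (neighbor of 1)
  Color vertex 4 with color 1 (neighbor of 1)
  Color vertex 6 with color 1 (neighbor of 1)
  Color vertex 7 with color 1 (neighbor of 1)
  Color vertex 5 with color 0 (neighbor of 3)
  Color vertex 2 with color 0 (neighbor of 4)
  Color vertex 8 with color 0 (neighbor of 4)

Step 2: 2-coloring succeeded. No conflicts found.
  Set A (color 0): {1, 2, 5, 8}
  Set B (color 1): {3, 4, 6, 7}

The graph is bipartite with partition {1, 2, 5, 8}, {3, 4, 6, 7}.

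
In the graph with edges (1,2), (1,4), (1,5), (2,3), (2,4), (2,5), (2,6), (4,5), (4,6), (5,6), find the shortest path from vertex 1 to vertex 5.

Step 1: Build adjacency list:
  1: 2, 4, 5
  2: 1, 3, 4, 5, 6
  3: 2
  4: 1, 2, 5, 6
  5: 1, 2, 4, 6
  6: 2, 4, 5

Step 2: BFS from vertex 1 to find shortest path to 5:
  vertex 2 reached at distance 1
  vertex 4 reached at distance 1
  vertex 5 reached at distance 1

Step 3: Shortest path: 1 -> 5
Path length: 1 edge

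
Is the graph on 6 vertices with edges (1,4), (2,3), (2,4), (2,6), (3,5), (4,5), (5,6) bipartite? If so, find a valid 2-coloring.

Step 1: Attempt 2-coloring using BFS:
  Start at vertex 1, assign color 0
  Color vertex 4 with color 1 (neighbor of 1)
  Color vertex 2 with color 0 (neighbor of 4)
  Color vertex 5 with color 0 (neighbor of 4)
  Color vertex 3 with color 1 (neighbor of 2)
  Color vertex 6 with color 1 (neighbor of 2)

Step 2: 2-coloring succeeded. No conflicts found.
  Set A (color 0): {1, 2, 5}
  Set B (color 1): {3, 4, 6}

The graph is bipartite with partition {1, 2, 5}, {3, 4, 6}.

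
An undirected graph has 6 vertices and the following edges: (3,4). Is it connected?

Step 1: Build adjacency list from edges:
  1: (none)
  2: (none)
  3: 4
  4: 3
  5: (none)
  6: (none)

Step 2: Run BFS/DFS from vertex 1:
  Visited: {1}
  Reached 1 of 6 vertices

Step 3: Only 1 of 6 vertices reached. Graph is disconnected.
Connected components: {1}, {2}, {3, 4}, {5}, {6}
Answer: No, the graph is not connected (5 components).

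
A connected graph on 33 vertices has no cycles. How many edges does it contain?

A tree on n vertices always has exactly n - 1 edges.
For n = 33: edges = 33 - 1 = 32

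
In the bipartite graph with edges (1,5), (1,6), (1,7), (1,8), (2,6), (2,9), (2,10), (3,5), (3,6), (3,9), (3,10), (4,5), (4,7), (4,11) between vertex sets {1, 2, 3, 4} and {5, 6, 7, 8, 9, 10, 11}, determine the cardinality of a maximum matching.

Step 1: List the neighbors of each left vertex:
  1: 5, 6, 7, 8
  2: 6, 9, 10
  3: 5, 6, 9, 10
  4: 5, 7, 11

Step 2: Greedily match left vertices, then look for augmenting paths:
  Match 1 -- 5
  Match 2 -- 6
  Match 3 -- 9
  Match 4 -- 7
  No augmenting path remains.

Step 3: Verify this is maximum:
  Matching size 4 = min(|L|, |R|) = min(4, 7), which is an upper bound, so this matching is maximum.

Maximum matching: {(1,5), (2,6), (3,9), (4,7)}
Size: 4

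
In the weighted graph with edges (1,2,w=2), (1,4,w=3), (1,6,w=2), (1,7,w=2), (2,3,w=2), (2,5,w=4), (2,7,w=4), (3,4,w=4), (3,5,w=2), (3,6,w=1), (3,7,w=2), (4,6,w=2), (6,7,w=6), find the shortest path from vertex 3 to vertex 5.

Step 1: Build adjacency list with weights:
  1: 2(w=2), 4(w=3), 6(w=2), 7(w=2)
  2: 1(w=2), 3(w=2), 5(w=4), 7(w=4)
  3: 2(w=2), 4(w=4), 5(w=2), 6(w=1), 7(w=2)
  4: 1(w=3), 3(w=4), 6(w=2)
  5: 2(w=4), 3(w=2)
  6: 1(w=2), 3(w=1), 4(w=2), 7(w=6)
  7: 1(w=2), 2(w=4), 3(w=2), 6(w=6)

Step 2: Apply Dijkstra's algorithm from vertex 3:
  Visit vertex 3 (distance=0)
    Update dist[2] = 2
    Update dist[4] = 4
    Update dist[5] = 2
    Update dist[6] = 1
    Update dist[7] = 2
  Visit vertex 6 (distance=1)
    Update dist[1] = 3
    Update dist[4] = 3
  Visit vertex 2 (distance=2)
  Visit vertex 5 (distance=2)

Step 3: Shortest path: 3 -> 5
Total weight: 2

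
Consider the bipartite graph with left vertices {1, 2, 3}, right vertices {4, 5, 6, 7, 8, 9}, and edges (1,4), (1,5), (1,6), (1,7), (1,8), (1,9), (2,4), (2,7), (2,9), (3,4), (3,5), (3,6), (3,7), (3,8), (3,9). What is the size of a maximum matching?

Step 1: List the neighbors of each left vertex:
  1: 4, 5, 6, 7, 8, 9
  2: 4, 7, 9
  3: 4, 5, 6, 7, 8, 9

Step 2: Greedily match left vertices, then look for augmenting paths:
  Match 1 -- 4
  Match 2 -- 7
  Match 3 -- 5
  No augmenting path remains.

Step 3: Verify this is maximum:
  Matching size 3 = min(|L|, |R|) = min(3, 6), which is an upper bound, so this matching is maximum.

Maximum matching: {(1,4), (2,7), (3,5)}
Size: 3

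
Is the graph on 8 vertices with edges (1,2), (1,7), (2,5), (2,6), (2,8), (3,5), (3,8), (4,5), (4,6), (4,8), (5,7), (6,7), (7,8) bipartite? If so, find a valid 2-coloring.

Step 1: Attempt 2-coloring using BFS:
  Start at vertex 1, assign color 0
  Color vertex 2 with color 1 (neighbor of 1)
  Color vertex 7 with color 1 (neighbor of 1)
  Color vertex 5 with color 0 (neighbor of 2)
  Color vertex 6 with color 0 (neighbor of 2)
  Color vertex 8 with color 0 (neighbor of 2)
  Color vertex 3 with color 1 (neighbor of 5)
  Color vertex 4 with color 1 (neighbor of 5)

Step 2: 2-coloring succeeded. No conflicts found.
  Set A (color 0): {1, 5, 6, 8}
  Set B (color 1): {2, 3, 4, 7}

The graph is bipartite with partition {1, 5, 6, 8}, {2, 3, 4, 7}.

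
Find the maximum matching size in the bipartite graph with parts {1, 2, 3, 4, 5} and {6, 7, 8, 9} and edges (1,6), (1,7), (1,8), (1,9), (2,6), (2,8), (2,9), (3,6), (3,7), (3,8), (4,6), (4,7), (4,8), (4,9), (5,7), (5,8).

Step 1: List the neighbors of each left vertex:
  1: 6, 7, 8, 9
  2: 6, 8, 9
  3: 6, 7, 8
  4: 6, 7, 8, 9
  5: 7, 8

Step 2: Greedily match left vertices, then look for augmenting paths:
  Match 1 -- 6
  Match 2 -- 8
  Match 3 -- 7
  Match 4 -- 9
  No augmenting path remains.

Step 3: Verify this is maximum:
  Matching size 4 = min(|L|, |R|) = min(5, 4), which is an upper bound, so this matching is maximum.

Maximum matching: {(1,6), (2,8), (3,7), (4,9)}
Size: 4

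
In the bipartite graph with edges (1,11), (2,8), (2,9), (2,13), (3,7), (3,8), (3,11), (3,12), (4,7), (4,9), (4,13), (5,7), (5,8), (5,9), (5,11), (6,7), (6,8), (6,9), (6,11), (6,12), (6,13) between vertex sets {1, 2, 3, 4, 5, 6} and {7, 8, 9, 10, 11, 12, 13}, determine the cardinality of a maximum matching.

Step 1: List the neighbors of each left vertex:
  1: 11
  2: 8, 9, 13
  3: 7, 8, 11, 12
  4: 7, 9, 13
  5: 7, 8, 9, 11
  6: 7, 8, 9, 11, 12, 13

Step 2: Greedily match left vertices, then look for augmenting paths:
  Match 1 -- 11
  Match 2 -- 13
  Match 3 -- 7
  Match 4 -- 9
  Match 5 -- 8
  Match 6 -- 12
  No augmenting path remains.

Step 3: Verify this is maximum:
  Matching size 6 = min(|L|, |R|) = min(6, 7), which is an upper bound, so this matching is maximum.

Maximum matching: {(1,11), (2,13), (3,7), (4,9), (5,8), (6,12)}
Size: 6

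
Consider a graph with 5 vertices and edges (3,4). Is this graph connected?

Step 1: Build adjacency list from edges:
  1: (none)
  2: (none)
  3: 4
  4: 3
  5: (none)

Step 2: Run BFS/DFS from vertex 1:
  Visited: {1}
  Reached 1 of 5 vertices

Step 3: Only 1 of 5 vertices reached. Graph is disconnected.
Connected components: {1}, {2}, {3, 4}, {5}
Answer: No, the graph is not connected (4 components).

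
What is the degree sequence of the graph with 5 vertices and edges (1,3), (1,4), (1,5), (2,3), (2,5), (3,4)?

Step 1: Count edges incident to each vertex:
  deg(1) = 3 (neighbors: 3, 4, 5)
  deg(2) = 2 (neighbors: 3, 5)
  deg(3) = 3 (neighbors: 1, 2, 4)
  deg(4) = 2 (neighbors: 1, 3)
  deg(5) = 2 (neighbors: 1, 2)

Step 2: Sort degrees in non-increasing order:
  Degrees: [3, 2, 3, 2, 2] -> sorted: [3, 3, 2, 2, 2]

Degree sequence: [3, 3, 2, 2, 2]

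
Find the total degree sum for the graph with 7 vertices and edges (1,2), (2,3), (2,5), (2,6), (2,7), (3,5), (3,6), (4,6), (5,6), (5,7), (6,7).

Step 1: Count edges incident to each vertex:
  deg(1) = 1 (neighbors: 2)
  deg(2) = 5 (neighbors: 1, 3, 5, 6, 7)
  deg(3) = 3 (neighbors: 2, 5, 6)
  deg(4) = 1 (neighbors: 6)
  deg(5) = 4 (neighbors: 2, 3, 6, 7)
  deg(6) = 5 (neighbors: 2, 3, 4, 5, 7)
  deg(7) = 3 (neighbors: 2, 5, 6)

Step 2: Sum all degrees:
  1 + 5 + 3 + 1 + 4 + 5 + 3 = 22

Verification: sum of degrees = 2 * |E| = 2 * 11 = 22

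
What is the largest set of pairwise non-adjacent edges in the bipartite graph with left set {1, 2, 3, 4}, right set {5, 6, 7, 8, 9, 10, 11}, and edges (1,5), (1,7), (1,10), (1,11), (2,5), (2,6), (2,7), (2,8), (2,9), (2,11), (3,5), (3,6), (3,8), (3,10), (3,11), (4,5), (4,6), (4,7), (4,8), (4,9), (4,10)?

Step 1: List the neighbors of each left vertex:
  1: 5, 7, 10, 11
  2: 5, 6, 7, 8, 9, 11
  3: 5, 6, 8, 10, 11
  4: 5, 6, 7, 8, 9, 10

Step 2: Greedily match left vertices, then look for augmenting paths:
  Match 1 -- 5
  Match 2 -- 6
  Match 3 -- 8
  Match 4 -- 7
  No augmenting path remains.

Step 3: Verify this is maximum:
  Matching size 4 = min(|L|, |R|) = min(4, 7), which is an upper bound, so this matching is maximum.

Maximum matching: {(1,5), (2,6), (3,8), (4,7)}
Size: 4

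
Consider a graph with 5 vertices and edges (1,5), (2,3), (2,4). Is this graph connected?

Step 1: Build adjacency list from edges:
  1: 5
  2: 3, 4
  3: 2
  4: 2
  5: 1

Step 2: Run BFS/DFS from vertex 1:
  Visited: {1, 5}
  Reached 2 of 5 vertices

Step 3: Only 2 of 5 vertices reached. Graph is disconnected.
Connected components: {1, 5}, {2, 3, 4}
Answer: No, the graph is not connected (2 components).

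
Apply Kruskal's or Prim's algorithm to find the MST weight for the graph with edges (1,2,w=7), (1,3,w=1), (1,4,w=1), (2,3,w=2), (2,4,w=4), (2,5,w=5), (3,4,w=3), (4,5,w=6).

Apply Kruskal's algorithm (sort edges by weight, add if no cycle):

Sorted edges by weight:
  (1,4) w=1
  (1,3) w=1
  (2,3) w=2
  (3,4) w=3
  (2,4) w=4
  (2,5) w=5
  (4,5) w=6
  (1,2) w=7

Add edge (1,4) w=1 -- no cycle. Running total: 1
Add edge (1,3) w=1 -- no cycle. Running total: 2
Add edge (2,3) w=2 -- no cycle. Running total: 4
Skip edge (3,4) w=3 -- would create cycle
Skip edge (2,4) w=4 -- would create cycle
Add edge (2,5) w=5 -- no cycle. Running total: 9

MST edges: (1,4,w=1), (1,3,w=1), (2,3,w=2), (2,5,w=5)
Total MST weight: 1 + 1 + 2 + 5 = 9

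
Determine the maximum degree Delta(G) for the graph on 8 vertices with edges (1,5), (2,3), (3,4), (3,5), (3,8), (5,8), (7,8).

Step 1: Count edges incident to each vertex:
  deg(1) = 1 (neighbors: 5)
  deg(2) = 1 (neighbors: 3)
  deg(3) = 4 (neighbors: 2, 4, 5, 8)
  deg(4) = 1 (neighbors: 3)
  deg(5) = 3 (neighbors: 1, 3, 8)
  deg(6) = 0 (neighbors: none)
  deg(7) = 1 (neighbors: 8)
  deg(8) = 3 (neighbors: 3, 5, 7)

Step 2: Find maximum:
  max(1, 1, 4, 1, 3, 0, 1, 3) = 4 (vertex 3)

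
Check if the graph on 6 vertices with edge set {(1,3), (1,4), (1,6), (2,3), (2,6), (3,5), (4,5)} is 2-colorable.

Step 1: Attempt 2-coloring using BFS:
  Start at vertex 1, assign color 0
  Color vertex 3 with color 1 (neighbor of 1)
  Color vertex 4 with color 1 (neighbor of 1)
  Color vertex 6 with color 1 (neighbor of 1)
  Color vertex 2 with color 0 (neighbor of 3)
  Color vertex 5 with color 0 (neighbor of 3)

Step 2: 2-coloring succeeded. No conflicts found.
  Set A (color 0): {1, 2, 5}
  Set B (color 1): {3, 4, 6}

The graph is bipartite with partition {1, 2, 5}, {3, 4, 6}.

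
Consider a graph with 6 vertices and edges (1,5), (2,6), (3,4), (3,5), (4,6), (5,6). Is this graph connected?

Step 1: Build adjacency list from edges:
  1: 5
  2: 6
  3: 4, 5
  4: 3, 6
  5: 1, 3, 6
  6: 2, 4, 5

Step 2: Run BFS/DFS from vertex 1:
  Visited: {1, 5, 3, 6, 4, 2}
  Reached 6 of 6 vertices

Step 3: All 6 vertices reached from vertex 1, so the graph is connected.
Answer: Yes, the graph is connected.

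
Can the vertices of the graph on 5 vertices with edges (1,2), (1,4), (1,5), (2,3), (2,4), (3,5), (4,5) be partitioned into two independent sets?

Step 1: Attempt 2-coloring using BFS:
  Start at vertex 1, assign color 0
  Color vertex 2 with color 1 (neighbor of 1)
  Color vertex 4 with color 1 (neighbor of 1)
  Color vertex 5 with color 1 (neighbor of 1)
  Color vertex 3 with color 0 (neighbor of 2)

Step 2: Conflict found! Vertices 2 and 4 are adjacent but have the same color.
This means the graph contains an odd cycle.

The graph is NOT bipartite.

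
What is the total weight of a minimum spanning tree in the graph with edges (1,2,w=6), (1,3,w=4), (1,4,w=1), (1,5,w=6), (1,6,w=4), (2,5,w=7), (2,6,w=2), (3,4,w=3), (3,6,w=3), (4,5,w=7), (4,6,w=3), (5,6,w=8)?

Apply Kruskal's algorithm (sort edges by weight, add if no cycle):

Sorted edges by weight:
  (1,4) w=1
  (2,6) w=2
  (3,4) w=3
  (3,6) w=3
  (4,6) w=3
  (1,6) w=4
  (1,3) w=4
  (1,2) w=6
  (1,5) w=6
  (2,5) w=7
  (4,5) w=7
  (5,6) w=8

Add edge (1,4) w=1 -- no cycle. Running total: 1
Add edge (2,6) w=2 -- no cycle. Running total: 3
Add edge (3,4) w=3 -- no cycle. Running total: 6
Add edge (3,6) w=3 -- no cycle. Running total: 9
Skip edge (4,6) w=3 -- would create cycle
Skip edge (1,6) w=4 -- would create cycle
Skip edge (1,3) w=4 -- would create cycle
Skip edge (1,2) w=6 -- would create cycle
Add edge (1,5) w=6 -- no cycle. Running total: 15

MST edges: (1,4,w=1), (2,6,w=2), (3,4,w=3), (3,6,w=3), (1,5,w=6)
Total MST weight: 1 + 2 + 3 + 3 + 6 = 15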